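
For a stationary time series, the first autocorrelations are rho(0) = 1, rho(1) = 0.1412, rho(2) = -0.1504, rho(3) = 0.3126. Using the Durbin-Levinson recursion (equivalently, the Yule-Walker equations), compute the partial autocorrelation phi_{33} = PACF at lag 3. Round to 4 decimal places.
\phi_{33} = 0.3809

The PACF at lag k is phi_{kk}, the last component of the solution
to the Yule-Walker system G_k phi = r_k where
  (G_k)_{ij} = rho(|i - j|), (r_k)_i = rho(i), i,j = 1..k.
Equivalently, Durbin-Levinson gives phi_{kk} iteratively:
  phi_{11} = rho(1)
  phi_{kk} = [rho(k) - sum_{j=1..k-1} phi_{k-1,j} rho(k-j)]
            / [1 - sum_{j=1..k-1} phi_{k-1,j} rho(j)],
  phi_{k,j} = phi_{k-1,j} - phi_{kk} phi_{k-1,k-j},  j = 1..k-1.
Step k = 1:
  phi_11 = rho(1) = 0.1412.
Step k = 2:
  phi_22 = [rho(2) - phi_11 rho(1)] / [1 - phi_11 rho(1)] = [-0.1504 - (0.1412)(0.1412)] / [1 - (0.1412)(0.1412)]
         = -0.17033744 / 0.98006256 = -0.173803.
  Update: phi_21 = phi_11 - phi_22 phi_11 = 0.1412 - (-0.173803)(0.1412) = 0.165741.
Step k = 3:
  phi_33 = [rho(3) - phi_21 rho(2) - phi_22 rho(1)] / [1 - phi_21 rho(1) - phi_22 rho(2)]
    numerator   = 0.3126 - (0.165741)(-0.1504) - (-0.173803)(0.1412) = 0.36206837
    denominator = 1 - (0.165741)(0.1412) - (-0.173803)(-0.1504) = 0.95045747
  phi_33 = 0.36206837 / 0.95045747 = 0.3809.
Therefore phi_{33} = 0.3809.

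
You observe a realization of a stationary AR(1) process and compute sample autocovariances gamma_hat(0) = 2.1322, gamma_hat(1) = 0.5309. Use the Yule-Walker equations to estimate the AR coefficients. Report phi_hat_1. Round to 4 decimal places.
\hat\phi_{1} = 0.2490

The Yule-Walker equations for an AR(p) process read, in matrix form,
  Gamma_p phi = r_p,   with   (Gamma_p)_{ij} = gamma(|i - j|),
                       (r_p)_i = gamma(i),   i,j = 1..p.
Substitute the sample gammas (Toeplitz matrix and right-hand side of size 1):
  Gamma_p = [[2.1322]]
  r_p     = [0.5309]
With p = 1 this is the single equation gamma(0) phi_1 = gamma(1):
  phi_hat_1 = gamma(1) / gamma(0) = 0.5309 / 2.1322 = 0.2490.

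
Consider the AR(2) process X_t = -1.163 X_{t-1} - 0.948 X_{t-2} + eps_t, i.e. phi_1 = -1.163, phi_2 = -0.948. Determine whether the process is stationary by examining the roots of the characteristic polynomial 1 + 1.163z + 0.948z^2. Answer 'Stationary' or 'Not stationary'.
\text{Stationary}

The AR(p) characteristic polynomial is P(z) = 1 + 1.163z + 0.948z^2.
Stationarity requires all roots to lie outside the unit circle, i.e. |z| > 1 for every root.
Set 1 + (1.163) z + (0.948) z^2 = 0, i.e. a z^2 + b z + c = 0 with a = 0.948, b = 1.163, c = 1.
Discriminant D = b^2 - 4ac = (1.163)^2 - 4*(0.948)*1 = 1.352569 - (3.792) = -2.439431.
D < 0, so the roots are the complex-conjugate pair z = (-b +/- i sqrt(-D)) / (2a) = -0.6134 +/- 0.8238i.
For a conjugate pair |z|^2 = z * conj(z) = (product of roots) = c/a = 1/(0.948) = 1.054852, so |z| = sqrt(1.054852) = 1.0271 for both roots.
Moduli of all roots: 1.0271, 1.0271.
All moduli strictly greater than 1? Yes.
Verdict: Stationary.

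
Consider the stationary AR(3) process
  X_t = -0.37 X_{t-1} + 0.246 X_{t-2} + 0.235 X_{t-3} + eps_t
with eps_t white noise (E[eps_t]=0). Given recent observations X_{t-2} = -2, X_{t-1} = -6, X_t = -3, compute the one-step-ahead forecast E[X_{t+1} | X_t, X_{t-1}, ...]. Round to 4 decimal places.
E[X_{t+1} \mid \mathcal F_t] = -0.8360

For an AR(p) model X_t = c + sum_i phi_i X_{t-i} + eps_t, the
one-step-ahead conditional mean is
  E[X_{t+1} | X_t, ...] = c + sum_i phi_i X_{t+1-i}.
Substitute known values:
  E[X_{t+1} | ...] = (-0.37) * (-3) + (0.246) * (-6) + (0.235) * (-2)
                   = -0.8360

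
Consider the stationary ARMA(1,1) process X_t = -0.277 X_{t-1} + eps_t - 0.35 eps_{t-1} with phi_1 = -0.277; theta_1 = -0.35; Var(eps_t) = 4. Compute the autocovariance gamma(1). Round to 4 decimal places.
\gamma(1) = -2.9798

Multiply the model equation by X_{t-k} and take expectations. With theta_0 = psi_0 = 1 and psi_j the MA(infinity) weights, this gives
  gamma(k) - sum_i phi_i gamma(k-i) = c_k,
  c_k = sigma^2 * sum_{j=k..q} theta_j psi_{j-k}   (c_k = 0 for k > q),
using gamma(-m) = gamma(m).
psi-weights needed (psi_j = theta_j + sum_i phi_i psi_{j-i}):
  psi_1 = theta_1 + phi_1 = -0.35 + (-0.277) = -0.627
Right-hand sides:
  c_0 = sigma^2 (1 + theta_1 psi_1) = 4 * (1 + (-0.35)(-0.627)) = 4 * 1.21945 = 4.8778
  c_1 = sigma^2 theta_1 = 4 * (-0.35) = -1.4
  c_2 = 0
Equations for k = 0 and k = 1 (AR order 1):
  gamma(0) = phi_1 gamma(1) + c_0
  gamma(1) = phi_1 gamma(0) + c_1
Substituting the second into the first: gamma(0) (1 - phi_1^2) = c_0 + phi_1 c_1, so
  gamma(0) = (c_0 + phi_1 c_1) / (1 - phi_1^2) = (4.8778 + (-0.277)(-1.4)) / (1 - (-0.277)^2) = 5.2656 / 0.923271 = 5.703201.
  gamma(1) = phi_1 gamma(0) + c_1 = (-0.277)(5.703201) + (-1.4) = -2.979787.
Therefore gamma(1) = -2.9798 (to 4 decimal places).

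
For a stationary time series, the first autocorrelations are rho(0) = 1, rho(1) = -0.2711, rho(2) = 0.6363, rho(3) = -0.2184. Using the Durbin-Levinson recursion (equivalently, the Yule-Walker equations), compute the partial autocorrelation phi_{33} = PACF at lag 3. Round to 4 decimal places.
\phi_{33} = 0.0239

The PACF at lag k is phi_{kk}, the last component of the solution
to the Yule-Walker system G_k phi = r_k where
  (G_k)_{ij} = rho(|i - j|), (r_k)_i = rho(i), i,j = 1..k.
Equivalently, Durbin-Levinson gives phi_{kk} iteratively:
  phi_{11} = rho(1)
  phi_{kk} = [rho(k) - sum_{j=1..k-1} phi_{k-1,j} rho(k-j)]
            / [1 - sum_{j=1..k-1} phi_{k-1,j} rho(j)],
  phi_{k,j} = phi_{k-1,j} - phi_{kk} phi_{k-1,k-j},  j = 1..k-1.
Step k = 1:
  phi_11 = rho(1) = -0.2711.
Step k = 2:
  phi_22 = [rho(2) - phi_11 rho(1)] / [1 - phi_11 rho(1)] = [0.6363 - (-0.2711)(-0.2711)] / [1 - (-0.2711)(-0.2711)]
         = 0.56280479 / 0.92650479 = 0.607449.
  Update: phi_21 = phi_11 - phi_22 phi_11 = -0.2711 - (0.607449)(-0.2711) = -0.10642.
Step k = 3:
  phi_33 = [rho(3) - phi_21 rho(2) - phi_22 rho(1)] / [1 - phi_21 rho(1) - phi_22 rho(2)]
    numerator   = -0.2184 - (-0.10642)(0.6363) - (0.607449)(-0.2711) = 0.01399488
    denominator = 1 - (-0.10642)(-0.2711) - (0.607449)(0.6363) = 0.58462935
  phi_33 = 0.01399488 / 0.58462935 = 0.0239.
Therefore phi_{33} = 0.0239.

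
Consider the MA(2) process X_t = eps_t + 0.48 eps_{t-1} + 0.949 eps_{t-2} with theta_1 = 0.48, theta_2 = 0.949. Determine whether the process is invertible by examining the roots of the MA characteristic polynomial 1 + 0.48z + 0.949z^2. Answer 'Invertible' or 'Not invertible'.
\text{Invertible}

The MA(q) characteristic polynomial is P(z) = 1 + 0.48z + 0.949z^2.
Invertibility requires all roots to lie outside the unit circle, i.e. |z| > 1 for every root.
Set 1 + (0.48) z + (0.949) z^2 = 0, i.e. a z^2 + b z + c = 0 with a = 0.949, b = 0.48, c = 1.
Discriminant D = b^2 - 4ac = (0.48)^2 - 4*(0.949)*1 = 0.2304 - (3.796) = -3.5656.
D < 0, so the roots are the complex-conjugate pair z = (-b +/- i sqrt(-D)) / (2a) = -0.2529 +/- 0.9949i.
For a conjugate pair |z|^2 = z * conj(z) = (product of roots) = c/a = 1/(0.949) = 1.053741, so |z| = sqrt(1.053741) = 1.0265 for both roots.
Moduli of all roots: 1.0265, 1.0265.
All moduli strictly greater than 1? Yes.
Verdict: Invertible.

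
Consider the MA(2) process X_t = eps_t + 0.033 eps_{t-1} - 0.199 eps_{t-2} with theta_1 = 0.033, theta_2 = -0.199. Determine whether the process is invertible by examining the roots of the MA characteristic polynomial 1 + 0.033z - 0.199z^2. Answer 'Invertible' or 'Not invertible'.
\text{Invertible}

The MA(q) characteristic polynomial is P(z) = 1 + 0.033z - 0.199z^2.
Invertibility requires all roots to lie outside the unit circle, i.e. |z| > 1 for every root.
Set 1 + (0.033) z + (-0.199) z^2 = 0, i.e. a z^2 + b z + c = 0 with a = -0.199, b = 0.033, c = 1.
Discriminant D = b^2 - 4ac = (0.033)^2 - 4*(-0.199)*1 = 0.001089 - (-0.796) = 0.797089.
D >= 0, so the roots are real: z = (-b +/- sqrt(D)) / (2a) = (-0.033 +/- 0.892798) / (-0.398).
  z_1 = (-0.033 + 0.892798) / (-0.398) = -2.1603,   |z_1| = 2.1603.
  z_2 = (-0.033 - 0.892798) / (-0.398) = 2.3261,   |z_2| = 2.3261.
Moduli of all roots: 2.1603, 2.3261.
All moduli strictly greater than 1? Yes.
Verdict: Invertible.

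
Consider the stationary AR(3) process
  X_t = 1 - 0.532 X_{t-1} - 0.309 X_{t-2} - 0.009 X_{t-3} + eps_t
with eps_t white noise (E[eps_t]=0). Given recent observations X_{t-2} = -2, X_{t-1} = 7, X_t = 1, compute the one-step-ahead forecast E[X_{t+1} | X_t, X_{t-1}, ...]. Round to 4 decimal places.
E[X_{t+1} \mid \mathcal F_t] = -1.6770

For an AR(p) model X_t = c + sum_i phi_i X_{t-i} + eps_t, the
one-step-ahead conditional mean is
  E[X_{t+1} | X_t, ...] = c + sum_i phi_i X_{t+1-i}.
Substitute known values:
  E[X_{t+1} | ...] = 1 + (-0.532) * (1) + (-0.309) * (7) + (-0.009) * (-2)
                   = -1.6770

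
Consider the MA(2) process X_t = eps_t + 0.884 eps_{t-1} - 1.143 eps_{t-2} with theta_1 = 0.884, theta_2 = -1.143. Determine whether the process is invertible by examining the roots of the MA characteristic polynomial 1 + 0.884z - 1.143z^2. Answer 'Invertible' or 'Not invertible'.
\text{Not invertible}

The MA(q) characteristic polynomial is P(z) = 1 + 0.884z - 1.143z^2.
Invertibility requires all roots to lie outside the unit circle, i.e. |z| > 1 for every root.
Set 1 + (0.884) z + (-1.143) z^2 = 0, i.e. a z^2 + b z + c = 0 with a = -1.143, b = 0.884, c = 1.
Discriminant D = b^2 - 4ac = (0.884)^2 - 4*(-1.143)*1 = 0.781456 - (-4.572) = 5.353456.
D >= 0, so the roots are real: z = (-b +/- sqrt(D)) / (2a) = (-0.884 +/- 2.313754) / (-2.286).
  z_1 = (-0.884 + 2.313754) / (-2.286) = -0.6254,   |z_1| = 0.6254.
  z_2 = (-0.884 - 2.313754) / (-2.286) = 1.3988,   |z_2| = 1.3988.
Moduli of all roots: 0.6254, 1.3988.
All moduli strictly greater than 1? No.
Verdict: Not invertible.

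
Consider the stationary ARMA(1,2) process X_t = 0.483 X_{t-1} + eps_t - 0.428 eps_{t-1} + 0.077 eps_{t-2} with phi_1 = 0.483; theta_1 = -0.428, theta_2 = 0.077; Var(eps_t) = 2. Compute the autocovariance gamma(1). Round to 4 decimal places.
\gamma(1) = 0.1349

Multiply the model equation by X_{t-k} and take expectations. With theta_0 = psi_0 = 1 and psi_j the MA(infinity) weights, this gives
  gamma(k) - sum_i phi_i gamma(k-i) = c_k,
  c_k = sigma^2 * sum_{j=k..q} theta_j psi_{j-k}   (c_k = 0 for k > q),
using gamma(-m) = gamma(m).
psi-weights needed (psi_j = theta_j + sum_i phi_i psi_{j-i}):
  psi_1 = theta_1 + phi_1 = -0.428 + (0.483) = 0.055
  psi_2 = theta_2 + phi_1 psi_1 = 0.077 + (0.483)(0.055) = 0.103565
Right-hand sides:
  c_0 = sigma^2 (1 + theta_1 psi_1 + theta_2 psi_2) = 2 * (1 + (-0.428)(0.055) + (0.077)(0.103565)) = 2 * 0.984435 = 1.968869
  c_1 = sigma^2 (theta_1 + theta_2 psi_1) = 2 * (-0.428 + (0.077)(0.055)) = -0.84753
  c_2 = sigma^2 theta_2 = 2 * (0.077) = 0.154
Equations for k = 0 and k = 1 (AR order 1):
  gamma(0) = phi_1 gamma(1) + c_0
  gamma(1) = phi_1 gamma(0) + c_1
Substituting the second into the first: gamma(0) (1 - phi_1^2) = c_0 + phi_1 c_1, so
  gamma(0) = (c_0 + phi_1 c_1) / (1 - phi_1^2) = (1.968869 + (0.483)(-0.84753)) / (1 - (0.483)^2) = 1.559512 / 0.766711 = 2.034028.
  gamma(1) = phi_1 gamma(0) + c_1 = (0.483)(2.034028) + (-0.84753) = 0.134906.
Therefore gamma(1) = 0.1349 (to 4 decimal places).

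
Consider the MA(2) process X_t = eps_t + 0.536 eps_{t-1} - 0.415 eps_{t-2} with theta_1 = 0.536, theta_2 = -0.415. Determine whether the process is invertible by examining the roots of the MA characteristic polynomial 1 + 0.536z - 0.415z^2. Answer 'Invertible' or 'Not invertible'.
\text{Invertible}

The MA(q) characteristic polynomial is P(z) = 1 + 0.536z - 0.415z^2.
Invertibility requires all roots to lie outside the unit circle, i.e. |z| > 1 for every root.
Set 1 + (0.536) z + (-0.415) z^2 = 0, i.e. a z^2 + b z + c = 0 with a = -0.415, b = 0.536, c = 1.
Discriminant D = b^2 - 4ac = (0.536)^2 - 4*(-0.415)*1 = 0.287296 - (-1.66) = 1.947296.
D >= 0, so the roots are real: z = (-b +/- sqrt(D)) / (2a) = (-0.536 +/- 1.395455) / (-0.83).
  z_1 = (-0.536 + 1.395455) / (-0.83) = -1.0355,   |z_1| = 1.0355.
  z_2 = (-0.536 - 1.395455) / (-0.83) = 2.3271,   |z_2| = 2.3271.
Moduli of all roots: 1.0355, 2.3271.
All moduli strictly greater than 1? Yes.
Verdict: Invertible.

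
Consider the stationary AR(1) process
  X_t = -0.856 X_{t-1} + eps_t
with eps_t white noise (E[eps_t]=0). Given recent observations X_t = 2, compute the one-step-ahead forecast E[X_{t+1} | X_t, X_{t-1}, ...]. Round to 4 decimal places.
E[X_{t+1} \mid \mathcal F_t] = -1.7120

For an AR(p) model X_t = c + sum_i phi_i X_{t-i} + eps_t, the
one-step-ahead conditional mean is
  E[X_{t+1} | X_t, ...] = c + sum_i phi_i X_{t+1-i}.
Substitute known values:
  E[X_{t+1} | ...] = (-0.856) * (2)
                   = -1.7120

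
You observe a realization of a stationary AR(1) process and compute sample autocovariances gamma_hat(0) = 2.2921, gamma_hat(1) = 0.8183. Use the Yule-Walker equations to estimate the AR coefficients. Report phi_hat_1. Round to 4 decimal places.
\hat\phi_{1} = 0.3570

The Yule-Walker equations for an AR(p) process read, in matrix form,
  Gamma_p phi = r_p,   with   (Gamma_p)_{ij} = gamma(|i - j|),
                       (r_p)_i = gamma(i),   i,j = 1..p.
Substitute the sample gammas (Toeplitz matrix and right-hand side of size 1):
  Gamma_p = [[2.2921]]
  r_p     = [0.8183]
With p = 1 this is the single equation gamma(0) phi_1 = gamma(1):
  phi_hat_1 = gamma(1) / gamma(0) = 0.8183 / 2.2921 = 0.3570.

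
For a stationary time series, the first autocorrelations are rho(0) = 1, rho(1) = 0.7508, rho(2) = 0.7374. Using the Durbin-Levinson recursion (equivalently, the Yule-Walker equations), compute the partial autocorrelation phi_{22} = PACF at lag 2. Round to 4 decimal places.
\phi_{22} = 0.3981

The PACF at lag k is phi_{kk}, the last component of the solution
to the Yule-Walker system G_k phi = r_k where
  (G_k)_{ij} = rho(|i - j|), (r_k)_i = rho(i), i,j = 1..k.
Equivalently, Durbin-Levinson gives phi_{kk} iteratively:
  phi_{11} = rho(1)
  phi_{kk} = [rho(k) - sum_{j=1..k-1} phi_{k-1,j} rho(k-j)]
            / [1 - sum_{j=1..k-1} phi_{k-1,j} rho(j)],
  phi_{k,j} = phi_{k-1,j} - phi_{kk} phi_{k-1,k-j},  j = 1..k-1.
Step k = 1:
  phi_11 = rho(1) = 0.7508.
Step k = 2:
  phi_22 = [rho(2) - phi_11 rho(1)] / [1 - phi_11 rho(1)] = [0.7374 - (0.7508)(0.7508)] / [1 - (0.7508)(0.7508)]
         = 0.17369936 / 0.43629936 = 0.3981.
Therefore phi_{22} = 0.3981.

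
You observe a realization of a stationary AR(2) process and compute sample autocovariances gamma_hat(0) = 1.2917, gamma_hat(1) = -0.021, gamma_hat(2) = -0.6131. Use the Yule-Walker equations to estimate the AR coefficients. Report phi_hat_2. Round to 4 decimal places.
\hat\phi_{2} = -0.4750

The Yule-Walker equations for an AR(p) process read, in matrix form,
  Gamma_p phi = r_p,   with   (Gamma_p)_{ij} = gamma(|i - j|),
                       (r_p)_i = gamma(i),   i,j = 1..p.
Substitute the sample gammas (Toeplitz matrix and right-hand side of size 2):
  Gamma_p = [[1.2917, -0.021], [-0.021, 1.2917]]
  r_p     = [-0.021, -0.6131]
Written out:
  1.2917 phi_1 - 0.021 phi_2 = -0.021
  -0.021 phi_1 + 1.2917 phi_2 = -0.6131
Solve by Cramer's rule:
  det = gamma(0)^2 - gamma(1)^2 = (1.2917)^2 - (-0.021)^2 = 1.66848889 - 0.000441 = 1.66804789
  phi_hat_1 = [gamma(1) gamma(0) - gamma(1) gamma(2)] / det = [(-0.021)(1.2917) - (-0.021)(-0.6131)] / 1.66804789 = -0.0400008 / 1.66804789 = -0.024
  phi_hat_2 = [gamma(0) gamma(2) - gamma(1)^2] / det = [(1.2917)(-0.6131) - (-0.021)^2] / 1.66804789 = -0.79238227 / 1.66804789 = -0.475
So phi_hat = [-0.0240, -0.4750].
Therefore phi_hat_2 = -0.4750.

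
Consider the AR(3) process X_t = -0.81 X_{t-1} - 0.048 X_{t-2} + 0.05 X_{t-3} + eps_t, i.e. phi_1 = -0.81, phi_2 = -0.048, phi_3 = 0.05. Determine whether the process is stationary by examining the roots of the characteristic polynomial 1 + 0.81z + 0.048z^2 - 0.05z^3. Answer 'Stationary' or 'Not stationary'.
\text{Stationary}

The AR(p) characteristic polynomial is P(z) = 1 + 0.81z + 0.048z^2 - 0.05z^3.
Stationarity requires all roots to lie outside the unit circle, i.e. |z| > 1 for every root.
Degree 3: look for a simple real root z0 first, then factor out (1 - z/z0) and solve the remaining quadratic.
Testing z0 = 5: P(5) = 1 + (0.81)(5) + (0.048)(5)^2 + (-0.05)(5)^3
  = 1 + (4.05) + (1.2) + (-6.25) = 0.  So z_0 = 5 is a root, |z_0| = 5.
Divide out the factor (1 - 0.2 z) = (1 - z/z0) (since 1/z0 = 0.2):
  P(z) = (1 - 0.2 z)(1 + (1.01) z + (0.25) z^2)
  [check: z-coef 1.01 - (0.2) = 0.81; z^2-coef 0.25 - (0.2)(1.01) = 0.048; z^3-coef -(0.2)(0.25) = -0.05.]
Remaining roots from the quadratic factor 1 + (1.01) z + (0.25) z^2:
  Set 1 + (1.01) z + (0.25) z^2 = 0, i.e. a z^2 + b z + c = 0 with a = 0.25, b = 1.01, c = 1.
  Discriminant D = b^2 - 4ac = (1.01)^2 - 4*(0.25)*1 = 1.0201 - (1) = 0.0201.
  D >= 0, so the roots are real: z = (-b +/- sqrt(D)) / (2a) = (-1.01 +/- 0.141774) / (0.5).
    z_1 = (-1.01 + 0.141774) / (0.5) = -1.7365,   |z_1| = 1.7365.
    z_2 = (-1.01 - 0.141774) / (0.5) = -2.3035,   |z_2| = 2.3035.
Moduli of all roots: 5.0000, 1.7365, 2.3035.
All moduli strictly greater than 1? Yes.
Verdict: Stationary.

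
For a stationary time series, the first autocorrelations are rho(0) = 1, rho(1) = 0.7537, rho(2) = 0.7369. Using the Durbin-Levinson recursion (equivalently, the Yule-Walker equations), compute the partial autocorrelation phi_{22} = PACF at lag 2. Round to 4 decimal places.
\phi_{22} = 0.3909

The PACF at lag k is phi_{kk}, the last component of the solution
to the Yule-Walker system G_k phi = r_k where
  (G_k)_{ij} = rho(|i - j|), (r_k)_i = rho(i), i,j = 1..k.
Equivalently, Durbin-Levinson gives phi_{kk} iteratively:
  phi_{11} = rho(1)
  phi_{kk} = [rho(k) - sum_{j=1..k-1} phi_{k-1,j} rho(k-j)]
            / [1 - sum_{j=1..k-1} phi_{k-1,j} rho(j)],
  phi_{k,j} = phi_{k-1,j} - phi_{kk} phi_{k-1,k-j},  j = 1..k-1.
Step k = 1:
  phi_11 = rho(1) = 0.7537.
Step k = 2:
  phi_22 = [rho(2) - phi_11 rho(1)] / [1 - phi_11 rho(1)] = [0.7369 - (0.7537)(0.7537)] / [1 - (0.7537)(0.7537)]
         = 0.16883631 / 0.43193631 = 0.3909.
Therefore phi_{22} = 0.3909.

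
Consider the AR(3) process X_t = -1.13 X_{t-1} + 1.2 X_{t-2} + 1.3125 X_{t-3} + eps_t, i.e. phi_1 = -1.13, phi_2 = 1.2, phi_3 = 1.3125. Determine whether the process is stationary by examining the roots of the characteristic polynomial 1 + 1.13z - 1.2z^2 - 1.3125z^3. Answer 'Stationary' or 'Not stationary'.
\text{Not stationary}

The AR(p) characteristic polynomial is P(z) = 1 + 1.13z - 1.2z^2 - 1.3125z^3.
Stationarity requires all roots to lie outside the unit circle, i.e. |z| > 1 for every root.
Degree 3: look for a simple real root z0 first, then factor out (1 - z/z0) and solve the remaining quadratic.
Testing z0 = -0.8: P(-0.8) = 1 + (1.13)(-0.8) + (-1.2)(-0.8)^2 + (-1.3125)(-0.8)^3
  = 1 + (-0.904) + (-0.768) + (0.672) = 0.  So z_0 = -0.8 is a root, |z_0| = 0.8.
Divide out the factor (1 + 1.25 z) = (1 - z/z0) (since 1/z0 = -1.25):
  P(z) = (1 + 1.25 z)(1 + (-0.12) z + (-1.05) z^2)
  [check: z-coef -0.12 - (-1.25) = 1.13; z^2-coef -1.05 - (-1.25)(-0.12) = -1.2; z^3-coef -(-1.25)(-1.05) = -1.3125.]
Remaining roots from the quadratic factor 1 + (-0.12) z + (-1.05) z^2:
  Set 1 + (-0.12) z + (-1.05) z^2 = 0, i.e. a z^2 + b z + c = 0 with a = -1.05, b = -0.12, c = 1.
  Discriminant D = b^2 - 4ac = (-0.12)^2 - 4*(-1.05)*1 = 0.0144 - (-4.2) = 4.2144.
  D >= 0, so the roots are real: z = (-b +/- sqrt(D)) / (2a) = (0.12 +/- 2.0529) / (-2.1).
    z_1 = (0.12 + 2.0529) / (-2.1) = -1.0347,   |z_1| = 1.0347.
    z_2 = (0.12 - 2.0529) / (-2.1) = 0.9204,   |z_2| = 0.9204.
Moduli of all roots: 0.8000, 1.0347, 0.9204.
All moduli strictly greater than 1? No.
Verdict: Not stationary.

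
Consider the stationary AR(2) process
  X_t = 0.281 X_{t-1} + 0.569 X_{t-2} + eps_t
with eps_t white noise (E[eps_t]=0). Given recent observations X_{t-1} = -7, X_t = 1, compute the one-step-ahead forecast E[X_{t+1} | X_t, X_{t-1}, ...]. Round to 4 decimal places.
E[X_{t+1} \mid \mathcal F_t] = -3.7020

For an AR(p) model X_t = c + sum_i phi_i X_{t-i} + eps_t, the
one-step-ahead conditional mean is
  E[X_{t+1} | X_t, ...] = c + sum_i phi_i X_{t+1-i}.
Substitute known values:
  E[X_{t+1} | ...] = (0.281) * (1) + (0.569) * (-7)
                   = -3.7020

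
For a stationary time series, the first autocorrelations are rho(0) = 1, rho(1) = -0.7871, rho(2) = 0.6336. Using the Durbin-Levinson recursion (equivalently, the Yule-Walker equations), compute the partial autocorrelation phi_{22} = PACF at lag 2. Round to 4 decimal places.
\phi_{22} = 0.0370

The PACF at lag k is phi_{kk}, the last component of the solution
to the Yule-Walker system G_k phi = r_k where
  (G_k)_{ij} = rho(|i - j|), (r_k)_i = rho(i), i,j = 1..k.
Equivalently, Durbin-Levinson gives phi_{kk} iteratively:
  phi_{11} = rho(1)
  phi_{kk} = [rho(k) - sum_{j=1..k-1} phi_{k-1,j} rho(k-j)]
            / [1 - sum_{j=1..k-1} phi_{k-1,j} rho(j)],
  phi_{k,j} = phi_{k-1,j} - phi_{kk} phi_{k-1,k-j},  j = 1..k-1.
Step k = 1:
  phi_11 = rho(1) = -0.7871.
Step k = 2:
  phi_22 = [rho(2) - phi_11 rho(1)] / [1 - phi_11 rho(1)] = [0.6336 - (-0.7871)(-0.7871)] / [1 - (-0.7871)(-0.7871)]
         = 0.01407359 / 0.38047359 = 0.037.
Therefore phi_{22} = 0.0370.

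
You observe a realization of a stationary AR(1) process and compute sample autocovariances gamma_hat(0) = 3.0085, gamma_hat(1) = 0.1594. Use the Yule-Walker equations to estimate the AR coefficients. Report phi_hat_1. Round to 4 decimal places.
\hat\phi_{1} = 0.0530

The Yule-Walker equations for an AR(p) process read, in matrix form,
  Gamma_p phi = r_p,   with   (Gamma_p)_{ij} = gamma(|i - j|),
                       (r_p)_i = gamma(i),   i,j = 1..p.
Substitute the sample gammas (Toeplitz matrix and right-hand side of size 1):
  Gamma_p = [[3.0085]]
  r_p     = [0.1594]
With p = 1 this is the single equation gamma(0) phi_1 = gamma(1):
  phi_hat_1 = gamma(1) / gamma(0) = 0.1594 / 3.0085 = 0.0530.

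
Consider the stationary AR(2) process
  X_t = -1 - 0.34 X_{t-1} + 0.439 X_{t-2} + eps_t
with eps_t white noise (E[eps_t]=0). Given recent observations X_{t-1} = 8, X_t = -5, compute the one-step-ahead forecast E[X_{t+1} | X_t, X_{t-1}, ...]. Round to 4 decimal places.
E[X_{t+1} \mid \mathcal F_t] = 4.2120

For an AR(p) model X_t = c + sum_i phi_i X_{t-i} + eps_t, the
one-step-ahead conditional mean is
  E[X_{t+1} | X_t, ...] = c + sum_i phi_i X_{t+1-i}.
Substitute known values:
  E[X_{t+1} | ...] = -1 + (-0.34) * (-5) + (0.439) * (8)
                   = 4.2120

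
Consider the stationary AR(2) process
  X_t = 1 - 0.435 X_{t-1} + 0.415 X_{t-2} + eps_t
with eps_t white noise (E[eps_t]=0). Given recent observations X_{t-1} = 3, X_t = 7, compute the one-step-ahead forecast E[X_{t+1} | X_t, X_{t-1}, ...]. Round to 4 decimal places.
E[X_{t+1} \mid \mathcal F_t] = -0.8000

For an AR(p) model X_t = c + sum_i phi_i X_{t-i} + eps_t, the
one-step-ahead conditional mean is
  E[X_{t+1} | X_t, ...] = c + sum_i phi_i X_{t+1-i}.
Substitute known values:
  E[X_{t+1} | ...] = 1 + (-0.435) * (7) + (0.415) * (3)
                   = -0.8000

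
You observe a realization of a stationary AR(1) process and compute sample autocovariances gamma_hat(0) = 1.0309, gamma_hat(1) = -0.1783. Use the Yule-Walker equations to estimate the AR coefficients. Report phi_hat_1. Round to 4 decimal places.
\hat\phi_{1} = -0.1730

The Yule-Walker equations for an AR(p) process read, in matrix form,
  Gamma_p phi = r_p,   with   (Gamma_p)_{ij} = gamma(|i - j|),
                       (r_p)_i = gamma(i),   i,j = 1..p.
Substitute the sample gammas (Toeplitz matrix and right-hand side of size 1):
  Gamma_p = [[1.0309]]
  r_p     = [-0.1783]
With p = 1 this is the single equation gamma(0) phi_1 = gamma(1):
  phi_hat_1 = gamma(1) / gamma(0) = -0.1783 / 1.0309 = -0.1730.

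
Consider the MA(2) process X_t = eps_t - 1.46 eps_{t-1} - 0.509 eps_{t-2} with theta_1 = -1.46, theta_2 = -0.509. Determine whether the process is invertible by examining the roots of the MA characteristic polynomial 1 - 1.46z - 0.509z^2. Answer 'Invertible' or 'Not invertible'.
\text{Not invertible}

The MA(q) characteristic polynomial is P(z) = 1 - 1.46z - 0.509z^2.
Invertibility requires all roots to lie outside the unit circle, i.e. |z| > 1 for every root.
Set 1 + (-1.46) z + (-0.509) z^2 = 0, i.e. a z^2 + b z + c = 0 with a = -0.509, b = -1.46, c = 1.
Discriminant D = b^2 - 4ac = (-1.46)^2 - 4*(-0.509)*1 = 2.1316 - (-2.036) = 4.1676.
D >= 0, so the roots are real: z = (-b +/- sqrt(D)) / (2a) = (1.46 +/- 2.04147) / (-1.018).
  z_1 = (1.46 + 2.04147) / (-1.018) = -3.4396,   |z_1| = 3.4396.
  z_2 = (1.46 - 2.04147) / (-1.018) = 0.5712,   |z_2| = 0.5712.
Moduli of all roots: 3.4396, 0.5712.
All moduli strictly greater than 1? No.
Verdict: Not invertible.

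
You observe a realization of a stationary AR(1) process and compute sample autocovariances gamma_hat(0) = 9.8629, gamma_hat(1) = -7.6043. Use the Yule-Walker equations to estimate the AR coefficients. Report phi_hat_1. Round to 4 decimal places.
\hat\phi_{1} = -0.7710

The Yule-Walker equations for an AR(p) process read, in matrix form,
  Gamma_p phi = r_p,   with   (Gamma_p)_{ij} = gamma(|i - j|),
                       (r_p)_i = gamma(i),   i,j = 1..p.
Substitute the sample gammas (Toeplitz matrix and right-hand side of size 1):
  Gamma_p = [[9.8629]]
  r_p     = [-7.6043]
With p = 1 this is the single equation gamma(0) phi_1 = gamma(1):
  phi_hat_1 = gamma(1) / gamma(0) = -7.6043 / 9.8629 = -0.7710.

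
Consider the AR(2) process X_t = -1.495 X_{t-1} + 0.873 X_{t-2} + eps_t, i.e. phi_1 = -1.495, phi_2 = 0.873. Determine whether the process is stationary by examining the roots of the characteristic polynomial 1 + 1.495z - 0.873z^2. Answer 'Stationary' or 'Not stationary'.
\text{Not stationary}

The AR(p) characteristic polynomial is P(z) = 1 + 1.495z - 0.873z^2.
Stationarity requires all roots to lie outside the unit circle, i.e. |z| > 1 for every root.
Set 1 + (1.495) z + (-0.873) z^2 = 0, i.e. a z^2 + b z + c = 0 with a = -0.873, b = 1.495, c = 1.
Discriminant D = b^2 - 4ac = (1.495)^2 - 4*(-0.873)*1 = 2.235025 - (-3.492) = 5.727025.
D >= 0, so the roots are real: z = (-b +/- sqrt(D)) / (2a) = (-1.495 +/- 2.39312) / (-1.746).
  z_1 = (-1.495 + 2.39312) / (-1.746) = -0.5144,   |z_1| = 0.5144.
  z_2 = (-1.495 - 2.39312) / (-1.746) = 2.2269,   |z_2| = 2.2269.
Moduli of all roots: 0.5144, 2.2269.
All moduli strictly greater than 1? No.
Verdict: Not stationary.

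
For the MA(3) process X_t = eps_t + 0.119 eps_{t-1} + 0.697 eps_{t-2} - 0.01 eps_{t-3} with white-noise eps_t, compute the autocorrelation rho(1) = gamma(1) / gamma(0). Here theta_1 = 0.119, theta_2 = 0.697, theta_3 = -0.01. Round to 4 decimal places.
\rho(1) = 0.1300

For an MA(q) process with theta_0 = 1, the autocovariance is
  gamma(k) = sigma^2 * sum_{i=0..q-k} theta_i * theta_{i+k},
and rho(k) = gamma(k) / gamma(0). Sigma^2 cancels.
  numerator   = (1)*(0.119) + (0.119)*(0.697) + (0.697)*(-0.01) = 0.194973.
  denominator = (1)^2 + (0.119)^2 + (0.697)^2 + (-0.01)^2 = 1.50007.
  rho(1) = 0.194973 / 1.50007 = 0.1300.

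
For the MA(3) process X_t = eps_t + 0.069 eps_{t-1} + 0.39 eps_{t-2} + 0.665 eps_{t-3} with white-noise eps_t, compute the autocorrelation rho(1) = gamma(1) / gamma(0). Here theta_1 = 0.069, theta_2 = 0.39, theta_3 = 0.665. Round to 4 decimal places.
\rho(1) = 0.2222

For an MA(q) process with theta_0 = 1, the autocovariance is
  gamma(k) = sigma^2 * sum_{i=0..q-k} theta_i * theta_{i+k},
and rho(k) = gamma(k) / gamma(0). Sigma^2 cancels.
  numerator   = (1)*(0.069) + (0.069)*(0.39) + (0.39)*(0.665) = 0.35526.
  denominator = (1)^2 + (0.069)^2 + (0.39)^2 + (0.665)^2 = 1.599086.
  rho(1) = 0.35526 / 1.599086 = 0.2222.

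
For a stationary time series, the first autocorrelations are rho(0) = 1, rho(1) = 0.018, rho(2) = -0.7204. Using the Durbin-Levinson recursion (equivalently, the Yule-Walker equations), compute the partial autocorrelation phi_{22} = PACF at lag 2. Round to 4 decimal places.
\phi_{22} = -0.7210

The PACF at lag k is phi_{kk}, the last component of the solution
to the Yule-Walker system G_k phi = r_k where
  (G_k)_{ij} = rho(|i - j|), (r_k)_i = rho(i), i,j = 1..k.
Equivalently, Durbin-Levinson gives phi_{kk} iteratively:
  phi_{11} = rho(1)
  phi_{kk} = [rho(k) - sum_{j=1..k-1} phi_{k-1,j} rho(k-j)]
            / [1 - sum_{j=1..k-1} phi_{k-1,j} rho(j)],
  phi_{k,j} = phi_{k-1,j} - phi_{kk} phi_{k-1,k-j},  j = 1..k-1.
Step k = 1:
  phi_11 = rho(1) = 0.018.
Step k = 2:
  phi_22 = [rho(2) - phi_11 rho(1)] / [1 - phi_11 rho(1)] = [-0.7204 - (0.018)(0.018)] / [1 - (0.018)(0.018)]
         = -0.720724 / 0.999676 = -0.721.
Therefore phi_{22} = -0.7210.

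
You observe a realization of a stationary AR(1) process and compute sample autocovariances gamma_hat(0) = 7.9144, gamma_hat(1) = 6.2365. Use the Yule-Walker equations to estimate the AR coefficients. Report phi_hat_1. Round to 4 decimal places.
\hat\phi_{1} = 0.7880

The Yule-Walker equations for an AR(p) process read, in matrix form,
  Gamma_p phi = r_p,   with   (Gamma_p)_{ij} = gamma(|i - j|),
                       (r_p)_i = gamma(i),   i,j = 1..p.
Substitute the sample gammas (Toeplitz matrix and right-hand side of size 1):
  Gamma_p = [[7.9144]]
  r_p     = [6.2365]
With p = 1 this is the single equation gamma(0) phi_1 = gamma(1):
  phi_hat_1 = gamma(1) / gamma(0) = 6.2365 / 7.9144 = 0.7880.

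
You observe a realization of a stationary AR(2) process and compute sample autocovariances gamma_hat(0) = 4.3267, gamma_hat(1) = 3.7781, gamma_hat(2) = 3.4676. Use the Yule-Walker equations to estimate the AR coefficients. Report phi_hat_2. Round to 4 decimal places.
\hat\phi_{2} = 0.1640

The Yule-Walker equations for an AR(p) process read, in matrix form,
  Gamma_p phi = r_p,   with   (Gamma_p)_{ij} = gamma(|i - j|),
                       (r_p)_i = gamma(i),   i,j = 1..p.
Substitute the sample gammas (Toeplitz matrix and right-hand side of size 2):
  Gamma_p = [[4.3267, 3.7781], [3.7781, 4.3267]]
  r_p     = [3.7781, 3.4676]
Written out:
  4.3267 phi_1 + 3.7781 phi_2 = 3.7781
  3.7781 phi_1 + 4.3267 phi_2 = 3.4676
Solve by Cramer's rule:
  det = gamma(0)^2 - gamma(1)^2 = (4.3267)^2 - (3.7781)^2 = 18.72033289 - 14.27403961 = 4.44629328
  phi_hat_1 = [gamma(1) gamma(0) - gamma(1) gamma(2)] / det = [(3.7781)(4.3267) - (3.7781)(3.4676)] / 4.44629328 = 3.24576571 / 4.44629328 = 0.73
  phi_hat_2 = [gamma(0) gamma(2) - gamma(1)^2] / det = [(4.3267)(3.4676) - (3.7781)^2] / 4.44629328 = 0.72922531 / 4.44629328 = 0.164
So phi_hat = [0.7300, 0.1640].
Therefore phi_hat_2 = 0.1640.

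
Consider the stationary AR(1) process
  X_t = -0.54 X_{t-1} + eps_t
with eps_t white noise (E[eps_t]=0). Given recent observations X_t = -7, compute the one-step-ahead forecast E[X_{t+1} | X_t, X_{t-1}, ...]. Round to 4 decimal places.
E[X_{t+1} \mid \mathcal F_t] = 3.7800

For an AR(p) model X_t = c + sum_i phi_i X_{t-i} + eps_t, the
one-step-ahead conditional mean is
  E[X_{t+1} | X_t, ...] = c + sum_i phi_i X_{t+1-i}.
Substitute known values:
  E[X_{t+1} | ...] = (-0.54) * (-7)
                   = 3.7800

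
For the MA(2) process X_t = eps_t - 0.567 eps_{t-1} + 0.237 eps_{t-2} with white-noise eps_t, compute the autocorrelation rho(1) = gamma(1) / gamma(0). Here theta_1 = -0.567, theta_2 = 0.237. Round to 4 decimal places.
\rho(1) = -0.5091

For an MA(q) process with theta_0 = 1, the autocovariance is
  gamma(k) = sigma^2 * sum_{i=0..q-k} theta_i * theta_{i+k},
and rho(k) = gamma(k) / gamma(0). Sigma^2 cancels.
  numerator   = (1)*(-0.567) + (-0.567)*(0.237) = -0.701379.
  denominator = (1)^2 + (-0.567)^2 + (0.237)^2 = 1.377658.
  rho(1) = -0.701379 / 1.377658 = -0.5091.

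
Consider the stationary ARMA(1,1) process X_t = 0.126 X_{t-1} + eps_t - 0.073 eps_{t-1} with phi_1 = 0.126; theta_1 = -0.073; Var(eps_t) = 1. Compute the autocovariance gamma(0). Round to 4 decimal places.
\gamma(0) = 1.0029

Multiply the model equation by X_{t-k} and take expectations. With theta_0 = psi_0 = 1 and psi_j the MA(infinity) weights, this gives
  gamma(k) - sum_i phi_i gamma(k-i) = c_k,
  c_k = sigma^2 * sum_{j=k..q} theta_j psi_{j-k}   (c_k = 0 for k > q),
using gamma(-m) = gamma(m).
psi-weights needed (psi_j = theta_j + sum_i phi_i psi_{j-i}):
  psi_1 = theta_1 + phi_1 = -0.073 + (0.126) = 0.053
Right-hand sides:
  c_0 = sigma^2 (1 + theta_1 psi_1) = 1 * (1 + (-0.073)(0.053)) = 1 * 0.996131 = 0.996131
  c_1 = sigma^2 theta_1 = 1 * (-0.073) = -0.073
  c_2 = 0
Equations for k = 0 and k = 1 (AR order 1):
  gamma(0) = phi_1 gamma(1) + c_0
  gamma(1) = phi_1 gamma(0) + c_1
Substituting the second into the first: gamma(0) (1 - phi_1^2) = c_0 + phi_1 c_1, so
  gamma(0) = (c_0 + phi_1 c_1) / (1 - phi_1^2) = (0.996131 + (0.126)(-0.073)) / (1 - (0.126)^2) = 0.986933 / 0.984124 = 1.002854.
Therefore gamma(0) = 1.0029 (to 4 decimal places).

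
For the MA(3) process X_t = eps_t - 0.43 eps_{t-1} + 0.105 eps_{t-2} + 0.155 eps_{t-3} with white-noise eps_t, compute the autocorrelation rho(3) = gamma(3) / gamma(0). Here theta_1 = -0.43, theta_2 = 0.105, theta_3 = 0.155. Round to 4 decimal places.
\rho(3) = 0.1271

For an MA(q) process with theta_0 = 1, the autocovariance is
  gamma(k) = sigma^2 * sum_{i=0..q-k} theta_i * theta_{i+k},
and rho(k) = gamma(k) / gamma(0). Sigma^2 cancels.
  numerator   = (1)*(0.155) = 0.155.
  denominator = (1)^2 + (-0.43)^2 + (0.105)^2 + (0.155)^2 = 1.21995.
  rho(3) = 0.155 / 1.21995 = 0.1271.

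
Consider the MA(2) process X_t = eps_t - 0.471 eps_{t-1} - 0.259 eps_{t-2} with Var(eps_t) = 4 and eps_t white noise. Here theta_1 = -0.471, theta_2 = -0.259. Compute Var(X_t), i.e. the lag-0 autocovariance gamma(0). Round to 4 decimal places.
\gamma(0) = 5.1557

For an MA(q) process X_t = eps_t + sum_i theta_i eps_{t-i} with
Var(eps_t) = sigma^2, the variance is
  gamma(0) = sigma^2 * (1 + sum_i theta_i^2).
  sum_i theta_i^2 = (-0.471)^2 + (-0.259)^2 = 0.221841 + 0.067081 = 0.288922.
  gamma(0) = 4 * (1 + 0.288922) = 4 * 1.288922 = 5.155688, which rounds to 5.1557.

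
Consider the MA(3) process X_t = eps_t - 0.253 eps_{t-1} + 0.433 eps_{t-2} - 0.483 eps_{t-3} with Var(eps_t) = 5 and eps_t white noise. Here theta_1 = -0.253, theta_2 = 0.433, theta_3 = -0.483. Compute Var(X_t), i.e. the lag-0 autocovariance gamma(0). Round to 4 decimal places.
\gamma(0) = 7.4239

For an MA(q) process X_t = eps_t + sum_i theta_i eps_{t-i} with
Var(eps_t) = sigma^2, the variance is
  gamma(0) = sigma^2 * (1 + sum_i theta_i^2).
  sum_i theta_i^2 = (-0.253)^2 + (0.433)^2 + (-0.483)^2 = 0.064009 + 0.187489 + 0.233289 = 0.484787.
  gamma(0) = 5 * (1 + 0.484787) = 5 * 1.484787 = 7.423935, which rounds to 7.4239.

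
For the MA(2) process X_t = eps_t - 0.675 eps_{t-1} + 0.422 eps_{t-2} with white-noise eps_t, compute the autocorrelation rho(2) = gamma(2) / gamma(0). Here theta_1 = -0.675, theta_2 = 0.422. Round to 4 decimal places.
\rho(2) = 0.2583

For an MA(q) process with theta_0 = 1, the autocovariance is
  gamma(k) = sigma^2 * sum_{i=0..q-k} theta_i * theta_{i+k},
and rho(k) = gamma(k) / gamma(0). Sigma^2 cancels.
  numerator   = (1)*(0.422) = 0.422.
  denominator = (1)^2 + (-0.675)^2 + (0.422)^2 = 1.633709.
  rho(2) = 0.422 / 1.633709 = 0.2583.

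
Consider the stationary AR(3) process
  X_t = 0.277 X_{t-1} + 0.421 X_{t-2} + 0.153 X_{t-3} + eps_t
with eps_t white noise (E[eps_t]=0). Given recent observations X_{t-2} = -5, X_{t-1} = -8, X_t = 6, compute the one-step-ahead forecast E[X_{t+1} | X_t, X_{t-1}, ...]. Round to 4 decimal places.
E[X_{t+1} \mid \mathcal F_t] = -2.4710

For an AR(p) model X_t = c + sum_i phi_i X_{t-i} + eps_t, the
one-step-ahead conditional mean is
  E[X_{t+1} | X_t, ...] = c + sum_i phi_i X_{t+1-i}.
Substitute known values:
  E[X_{t+1} | ...] = (0.277) * (6) + (0.421) * (-8) + (0.153) * (-5)
                   = -2.4710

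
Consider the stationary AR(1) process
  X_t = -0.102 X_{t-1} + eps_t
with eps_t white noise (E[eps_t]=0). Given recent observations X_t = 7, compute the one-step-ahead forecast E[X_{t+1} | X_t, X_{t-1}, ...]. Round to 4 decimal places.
E[X_{t+1} \mid \mathcal F_t] = -0.7140

For an AR(p) model X_t = c + sum_i phi_i X_{t-i} + eps_t, the
one-step-ahead conditional mean is
  E[X_{t+1} | X_t, ...] = c + sum_i phi_i X_{t+1-i}.
Substitute known values:
  E[X_{t+1} | ...] = (-0.102) * (7)
                   = -0.7140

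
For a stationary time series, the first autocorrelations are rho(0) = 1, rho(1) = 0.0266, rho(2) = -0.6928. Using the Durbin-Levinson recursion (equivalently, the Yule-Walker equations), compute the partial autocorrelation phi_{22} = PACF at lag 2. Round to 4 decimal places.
\phi_{22} = -0.6940

The PACF at lag k is phi_{kk}, the last component of the solution
to the Yule-Walker system G_k phi = r_k where
  (G_k)_{ij} = rho(|i - j|), (r_k)_i = rho(i), i,j = 1..k.
Equivalently, Durbin-Levinson gives phi_{kk} iteratively:
  phi_{11} = rho(1)
  phi_{kk} = [rho(k) - sum_{j=1..k-1} phi_{k-1,j} rho(k-j)]
            / [1 - sum_{j=1..k-1} phi_{k-1,j} rho(j)],
  phi_{k,j} = phi_{k-1,j} - phi_{kk} phi_{k-1,k-j},  j = 1..k-1.
Step k = 1:
  phi_11 = rho(1) = 0.0266.
Step k = 2:
  phi_22 = [rho(2) - phi_11 rho(1)] / [1 - phi_11 rho(1)] = [-0.6928 - (0.0266)(0.0266)] / [1 - (0.0266)(0.0266)]
         = -0.69350756 / 0.99929244 = -0.694.
Therefore phi_{22} = -0.6940.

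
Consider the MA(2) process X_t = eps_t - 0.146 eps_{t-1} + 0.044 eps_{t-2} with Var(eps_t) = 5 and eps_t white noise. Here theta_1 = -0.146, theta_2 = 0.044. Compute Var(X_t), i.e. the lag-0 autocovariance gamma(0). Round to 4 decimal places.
\gamma(0) = 5.1163

For an MA(q) process X_t = eps_t + sum_i theta_i eps_{t-i} with
Var(eps_t) = sigma^2, the variance is
  gamma(0) = sigma^2 * (1 + sum_i theta_i^2).
  sum_i theta_i^2 = (-0.146)^2 + (0.044)^2 = 0.021316 + 0.001936 = 0.023252.
  gamma(0) = 5 * (1 + 0.023252) = 5 * 1.023252 = 5.11626, which rounds to 5.1163.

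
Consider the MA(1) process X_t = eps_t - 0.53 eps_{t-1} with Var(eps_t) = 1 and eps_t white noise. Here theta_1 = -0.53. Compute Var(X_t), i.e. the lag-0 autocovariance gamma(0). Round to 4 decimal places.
\gamma(0) = 1.2809

For an MA(q) process X_t = eps_t + sum_i theta_i eps_{t-i} with
Var(eps_t) = sigma^2, the variance is
  gamma(0) = sigma^2 * (1 + sum_i theta_i^2).
  sum_i theta_i^2 = (-0.53)^2 = 0.2809.
  gamma(0) = 1 * (1 + 0.2809) = 1 * 1.2809 = 1.2809.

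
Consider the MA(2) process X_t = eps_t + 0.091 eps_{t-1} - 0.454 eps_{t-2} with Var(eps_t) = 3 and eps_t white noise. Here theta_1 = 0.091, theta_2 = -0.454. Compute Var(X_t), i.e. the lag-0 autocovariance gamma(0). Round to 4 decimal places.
\gamma(0) = 3.6432

For an MA(q) process X_t = eps_t + sum_i theta_i eps_{t-i} with
Var(eps_t) = sigma^2, the variance is
  gamma(0) = sigma^2 * (1 + sum_i theta_i^2).
  sum_i theta_i^2 = (0.091)^2 + (-0.454)^2 = 0.008281 + 0.206116 = 0.214397.
  gamma(0) = 3 * (1 + 0.214397) = 3 * 1.214397 = 3.643191, which rounds to 3.6432.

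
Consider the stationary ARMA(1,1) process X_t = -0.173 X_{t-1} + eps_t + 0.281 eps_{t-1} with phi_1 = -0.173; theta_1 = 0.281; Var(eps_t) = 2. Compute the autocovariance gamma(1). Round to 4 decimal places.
\gamma(1) = 0.2118

Multiply the model equation by X_{t-k} and take expectations. With theta_0 = psi_0 = 1 and psi_j the MA(infinity) weights, this gives
  gamma(k) - sum_i phi_i gamma(k-i) = c_k,
  c_k = sigma^2 * sum_{j=k..q} theta_j psi_{j-k}   (c_k = 0 for k > q),
using gamma(-m) = gamma(m).
psi-weights needed (psi_j = theta_j + sum_i phi_i psi_{j-i}):
  psi_1 = theta_1 + phi_1 = 0.281 + (-0.173) = 0.108
Right-hand sides:
  c_0 = sigma^2 (1 + theta_1 psi_1) = 2 * (1 + (0.281)(0.108)) = 2 * 1.030348 = 2.060696
  c_1 = sigma^2 theta_1 = 2 * (0.281) = 0.562
  c_2 = 0
Equations for k = 0 and k = 1 (AR order 1):
  gamma(0) = phi_1 gamma(1) + c_0
  gamma(1) = phi_1 gamma(0) + c_1
Substituting the second into the first: gamma(0) (1 - phi_1^2) = c_0 + phi_1 c_1, so
  gamma(0) = (c_0 + phi_1 c_1) / (1 - phi_1^2) = (2.060696 + (-0.173)(0.562)) / (1 - (-0.173)^2) = 1.96347 / 0.970071 = 2.024048.
  gamma(1) = phi_1 gamma(0) + c_1 = (-0.173)(2.024048) + (0.562) = 0.21184.
Therefore gamma(1) = 0.2118 (to 4 decimal places).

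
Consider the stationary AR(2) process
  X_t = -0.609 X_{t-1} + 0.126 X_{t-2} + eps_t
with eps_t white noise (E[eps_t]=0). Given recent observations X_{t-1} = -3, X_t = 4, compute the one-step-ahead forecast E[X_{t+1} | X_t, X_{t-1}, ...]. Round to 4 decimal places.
E[X_{t+1} \mid \mathcal F_t] = -2.8140

For an AR(p) model X_t = c + sum_i phi_i X_{t-i} + eps_t, the
one-step-ahead conditional mean is
  E[X_{t+1} | X_t, ...] = c + sum_i phi_i X_{t+1-i}.
Substitute known values:
  E[X_{t+1} | ...] = (-0.609) * (4) + (0.126) * (-3)
                   = -2.8140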